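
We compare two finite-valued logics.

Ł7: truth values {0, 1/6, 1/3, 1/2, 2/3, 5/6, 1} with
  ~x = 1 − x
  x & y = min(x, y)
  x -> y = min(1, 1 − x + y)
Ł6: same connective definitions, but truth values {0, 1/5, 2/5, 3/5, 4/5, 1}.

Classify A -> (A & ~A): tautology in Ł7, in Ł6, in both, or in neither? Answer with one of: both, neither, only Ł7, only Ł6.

In Ł7: at A = 2/3 the value is 2/3 — not a tautology.
In Ł6: at A = 3/5 the value is 4/5 — not a tautology.

neither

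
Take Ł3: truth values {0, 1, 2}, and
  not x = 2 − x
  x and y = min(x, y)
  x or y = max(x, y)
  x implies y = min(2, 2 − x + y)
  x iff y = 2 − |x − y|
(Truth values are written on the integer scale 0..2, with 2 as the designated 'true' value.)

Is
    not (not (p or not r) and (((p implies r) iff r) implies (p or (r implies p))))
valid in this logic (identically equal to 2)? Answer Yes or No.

No

Counterexample: take p = 0, r = 1.
not r = not 1 = 1
p or not r = 0 or 1 = 1
not (p or not r) = not 1 = 1
p implies r = 0 implies 1 = 2
(p implies r) iff r = 2 iff 1 = 1
r implies p = 1 implies 0 = 1
p or (r implies p) = 0 or 1 = 1
((p implies r) iff r) implies (p or (r implies p)) = 1 implies 1 = 2
not (p or not r) and (((p implies r) iff r) implies (p or (r implies p))) = 1 and 2 = 1
not (not (p or not r) and (((p implies r) iff r) implies (p or (r implies p)))) = not 1 = 1
This gives 1 ≠ 2.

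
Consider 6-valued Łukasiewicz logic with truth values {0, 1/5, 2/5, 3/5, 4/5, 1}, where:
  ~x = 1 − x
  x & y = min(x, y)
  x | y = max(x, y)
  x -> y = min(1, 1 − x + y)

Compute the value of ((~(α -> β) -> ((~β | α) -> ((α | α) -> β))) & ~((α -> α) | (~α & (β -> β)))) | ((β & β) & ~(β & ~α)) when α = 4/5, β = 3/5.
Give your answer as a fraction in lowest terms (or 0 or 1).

3/5

α -> β = 4/5 -> 3/5 = 4/5
~(α -> β) = ~4/5 = 1/5
~β = ~3/5 = 2/5
~β | α = 2/5 | 4/5 = 4/5
α | α = 4/5 | 4/5 = 4/5
(α | α) -> β = 4/5 -> 3/5 = 4/5
(~β | α) -> ((α | α) -> β) = 4/5 -> 4/5 = 1
~(α -> β) -> ((~β | α) -> ((α | α) -> β)) = 1/5 -> 1 = 1
α -> α = 4/5 -> 4/5 = 1
~α = ~4/5 = 1/5
β -> β = 3/5 -> 3/5 = 1
~α & (β -> β) = 1/5 & 1 = 1/5
(α -> α) | (~α & (β -> β)) = 1 | 1/5 = 1
~((α -> α) | (~α & (β -> β))) = ~1 = 0
(~(α -> β) -> ((~β | α) -> ((α | α) -> β))) & ~((α -> α) | (~α & (β -> β))) = 1 & 0 = 0
β & β = 3/5 & 3/5 = 3/5
~α = ~4/5 = 1/5
β & ~α = 3/5 & 1/5 = 1/5
~(β & ~α) = ~1/5 = 4/5
(β & β) & ~(β & ~α) = 3/5 & 4/5 = 3/5
((~(α -> β) -> ((~β | α) -> ((α | α) -> β))) & ~((α -> α) | (~α & (β -> β)))) | ((β & β) & ~(β & ~α)) = 0 | 3/5 = 3/5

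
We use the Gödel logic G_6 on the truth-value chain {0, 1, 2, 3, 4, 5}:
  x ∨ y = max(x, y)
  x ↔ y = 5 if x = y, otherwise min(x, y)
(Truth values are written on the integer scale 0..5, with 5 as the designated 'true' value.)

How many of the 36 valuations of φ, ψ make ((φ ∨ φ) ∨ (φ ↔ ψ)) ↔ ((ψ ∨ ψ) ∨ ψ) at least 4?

value 5: 1 assignment (counts)
value 4: 3 assignments (counts)
value 3: 5 assignments
value 2: 7 assignments
value 1: 9 assignments
value 0: 11 assignments
So 4 of the 36 assignments meet the threshold.

4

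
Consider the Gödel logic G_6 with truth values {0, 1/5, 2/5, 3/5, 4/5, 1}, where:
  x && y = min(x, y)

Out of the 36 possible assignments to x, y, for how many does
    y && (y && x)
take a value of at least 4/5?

value 1: 1 assignment (counts)
value 4/5: 3 assignments (counts)
value 3/5: 5 assignments
value 2/5: 7 assignments
value 1/5: 9 assignments
value 0: 11 assignments
So 4 of the 36 assignments meet the threshold.

4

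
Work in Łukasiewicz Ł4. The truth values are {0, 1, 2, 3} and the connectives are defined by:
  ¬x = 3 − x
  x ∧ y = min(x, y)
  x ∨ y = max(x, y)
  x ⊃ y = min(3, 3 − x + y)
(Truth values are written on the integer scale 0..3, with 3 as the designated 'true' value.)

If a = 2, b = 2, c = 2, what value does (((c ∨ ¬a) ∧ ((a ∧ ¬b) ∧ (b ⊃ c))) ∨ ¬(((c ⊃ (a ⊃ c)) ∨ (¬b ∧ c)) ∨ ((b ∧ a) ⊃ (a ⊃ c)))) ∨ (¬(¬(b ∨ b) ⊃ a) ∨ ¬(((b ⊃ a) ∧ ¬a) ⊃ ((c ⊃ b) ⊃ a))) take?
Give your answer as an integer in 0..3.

1

¬a = ¬2 = 1
c ∨ ¬a = 2 ∨ 1 = 2
¬b = ¬2 = 1
a ∧ ¬b = 2 ∧ 1 = 1
b ⊃ c = 2 ⊃ 2 = 3
(a ∧ ¬b) ∧ (b ⊃ c) = 1 ∧ 3 = 1
(c ∨ ¬a) ∧ ((a ∧ ¬b) ∧ (b ⊃ c)) = 2 ∧ 1 = 1
a ⊃ c = 2 ⊃ 2 = 3
c ⊃ (a ⊃ c) = 2 ⊃ 3 = 3
¬b = ¬2 = 1
¬b ∧ c = 1 ∧ 2 = 1
(c ⊃ (a ⊃ c)) ∨ (¬b ∧ c) = 3 ∨ 1 = 3
b ∧ a = 2 ∧ 2 = 2
a ⊃ c = 2 ⊃ 2 = 3
(b ∧ a) ⊃ (a ⊃ c) = 2 ⊃ 3 = 3
((c ⊃ (a ⊃ c)) ∨ (¬b ∧ c)) ∨ ((b ∧ a) ⊃ (a ⊃ c)) = 3 ∨ 3 = 3
¬(((c ⊃ (a ⊃ c)) ∨ (¬b ∧ c)) ∨ ((b ∧ a) ⊃ (a ⊃ c))) = ¬3 = 0
((c ∨ ¬a) ∧ ((a ∧ ¬b) ∧ (b ⊃ c))) ∨ ¬(((c ⊃ (a ⊃ c)) ∨ (¬b ∧ c)) ∨ ((b ∧ a) ⊃ (a ⊃ c))) = 1 ∨ 0 = 1
b ∨ b = 2 ∨ 2 = 2
¬(b ∨ b) = ¬2 = 1
¬(b ∨ b) ⊃ a = 1 ⊃ 2 = 3
¬(¬(b ∨ b) ⊃ a) = ¬3 = 0
b ⊃ a = 2 ⊃ 2 = 3
¬a = ¬2 = 1
(b ⊃ a) ∧ ¬a = 3 ∧ 1 = 1
c ⊃ b = 2 ⊃ 2 = 3
(c ⊃ b) ⊃ a = 3 ⊃ 2 = 2
((b ⊃ a) ∧ ¬a) ⊃ ((c ⊃ b) ⊃ a) = 1 ⊃ 2 = 3
¬(((b ⊃ a) ∧ ¬a) ⊃ ((c ⊃ b) ⊃ a)) = ¬3 = 0
¬(¬(b ∨ b) ⊃ a) ∨ ¬(((b ⊃ a) ∧ ¬a) ⊃ ((c ⊃ b) ⊃ a)) = 0 ∨ 0 = 0
(((c ∨ ¬a) ∧ ((a ∧ ¬b) ∧ (b ⊃ c))) ∨ ¬(((c ⊃ (a ⊃ c)) ∨ (¬b ∧ c)) ∨ ((b ∧ a) ⊃ (a ⊃ c)))) ∨ (¬(¬(b ∨ b) ⊃ a) ∨ ¬(((b ⊃ a) ∧ ¬a) ⊃ ((c ⊃ b) ⊃ a))) = 1 ∨ 0 = 1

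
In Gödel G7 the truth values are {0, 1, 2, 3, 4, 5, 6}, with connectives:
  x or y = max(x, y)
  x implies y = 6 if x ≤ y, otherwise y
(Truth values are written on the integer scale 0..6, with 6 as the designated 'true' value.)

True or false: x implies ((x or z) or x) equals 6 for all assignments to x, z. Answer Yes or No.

At x = 1, z = 3, for instance:
x or z = 1 or 3 = 3
(x or z) or x = 3 or 1 = 3
x implies ((x or z) or x) = 1 implies 3 = 6
and checking the remaining 48 assignments likewise gives ≥ 6 in every case.

Yes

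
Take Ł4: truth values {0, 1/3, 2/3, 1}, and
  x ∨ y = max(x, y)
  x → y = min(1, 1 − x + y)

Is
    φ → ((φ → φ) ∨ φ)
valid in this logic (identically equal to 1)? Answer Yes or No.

φ = 0 ↦ 1
φ = 1/3 ↦ 1
φ = 2/3 ↦ 1
φ = 1 ↦ 1
Every assignment gives a value ≥ 1.

Yes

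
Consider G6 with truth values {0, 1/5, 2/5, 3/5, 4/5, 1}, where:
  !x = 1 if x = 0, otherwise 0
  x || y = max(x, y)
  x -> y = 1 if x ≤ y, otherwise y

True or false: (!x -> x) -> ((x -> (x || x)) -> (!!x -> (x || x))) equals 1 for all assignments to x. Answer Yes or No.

No

Counterexample: take x = 1/5.
!x = !1/5 = 0
!x -> x = 0 -> 1/5 = 1
x || x = 1/5 || 1/5 = 1/5
x -> (x || x) = 1/5 -> 1/5 = 1
!x = !1/5 = 0
!!x = !0 = 1
x || x = 1/5 || 1/5 = 1/5
!!x -> (x || x) = 1 -> 1/5 = 1/5
(x -> (x || x)) -> (!!x -> (x || x)) = 1 -> 1/5 = 1/5
(!x -> x) -> ((x -> (x || x)) -> (!!x -> (x || x))) = 1 -> 1/5 = 1/5
This gives 1/5 ≠ 1.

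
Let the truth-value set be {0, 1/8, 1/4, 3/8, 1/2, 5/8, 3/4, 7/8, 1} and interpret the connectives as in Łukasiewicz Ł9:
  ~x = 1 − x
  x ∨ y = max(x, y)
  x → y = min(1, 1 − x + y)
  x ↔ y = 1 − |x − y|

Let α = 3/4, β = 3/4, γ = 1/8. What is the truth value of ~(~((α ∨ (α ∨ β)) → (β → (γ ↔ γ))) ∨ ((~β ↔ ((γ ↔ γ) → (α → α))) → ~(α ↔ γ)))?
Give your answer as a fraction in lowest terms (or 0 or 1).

0

α ∨ β = 3/4 ∨ 3/4 = 3/4
α ∨ (α ∨ β) = 3/4 ∨ 3/4 = 3/4
γ ↔ γ = 1/8 ↔ 1/8 = 1
β → (γ ↔ γ) = 3/4 → 1 = 1
(α ∨ (α ∨ β)) → (β → (γ ↔ γ)) = 3/4 → 1 = 1
~((α ∨ (α ∨ β)) → (β → (γ ↔ γ))) = ~1 = 0
~β = ~3/4 = 1/4
γ ↔ γ = 1/8 ↔ 1/8 = 1
α → α = 3/4 → 3/4 = 1
(γ ↔ γ) → (α → α) = 1 → 1 = 1
~β ↔ ((γ ↔ γ) → (α → α)) = 1/4 ↔ 1 = 1/4
α ↔ γ = 3/4 ↔ 1/8 = 3/8
~(α ↔ γ) = ~3/8 = 5/8
(~β ↔ ((γ ↔ γ) → (α → α))) → ~(α ↔ γ) = 1/4 → 5/8 = 1
~((α ∨ (α ∨ β)) → (β → (γ ↔ γ))) ∨ ((~β ↔ ((γ ↔ γ) → (α → α))) → ~(α ↔ γ)) = 0 ∨ 1 = 1
~(~((α ∨ (α ∨ β)) → (β → (γ ↔ γ))) ∨ ((~β ↔ ((γ ↔ γ) → (α → α))) → ~(α ↔ γ))) = ~1 = 0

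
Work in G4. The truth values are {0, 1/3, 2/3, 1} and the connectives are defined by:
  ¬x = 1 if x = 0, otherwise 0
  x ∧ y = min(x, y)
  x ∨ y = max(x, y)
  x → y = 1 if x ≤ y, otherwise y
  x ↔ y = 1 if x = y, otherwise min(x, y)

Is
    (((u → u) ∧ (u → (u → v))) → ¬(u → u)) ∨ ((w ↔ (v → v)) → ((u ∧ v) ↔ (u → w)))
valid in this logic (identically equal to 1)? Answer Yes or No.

Counterexample: take u = 0, v = 0, w = 1/3.
u → u = 0 → 0 = 1
u → v = 0 → 0 = 1
u → (u → v) = 0 → 1 = 1
(u → u) ∧ (u → (u → v)) = 1 ∧ 1 = 1
u → u = 0 → 0 = 1
¬(u → u) = ¬1 = 0
((u → u) ∧ (u → (u → v))) → ¬(u → u) = 1 → 0 = 0
v → v = 0 → 0 = 1
w ↔ (v → v) = 1/3 ↔ 1 = 1/3
u ∧ v = 0 ∧ 0 = 0
u → w = 0 → 1/3 = 1
(u ∧ v) ↔ (u → w) = 0 ↔ 1 = 0
(w ↔ (v → v)) → ((u ∧ v) ↔ (u → w)) = 1/3 → 0 = 0
(((u → u) ∧ (u → (u → v))) → ¬(u → u)) ∨ ((w ↔ (v → v)) → ((u ∧ v) ↔ (u → w))) = 0 ∨ 0 = 0
This gives 0 ≠ 1.

No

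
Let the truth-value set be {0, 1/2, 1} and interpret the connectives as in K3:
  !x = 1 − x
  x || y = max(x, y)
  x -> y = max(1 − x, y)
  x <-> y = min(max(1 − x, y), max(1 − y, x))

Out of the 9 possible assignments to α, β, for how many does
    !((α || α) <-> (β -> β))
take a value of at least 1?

α = 0, β = 0 ↦ 1  ≥
α = 0, β = 1/2 ↦ 1/2  <
α = 0, β = 1 ↦ 1  ≥
α = 1/2, β = 0 ↦ 1/2  <
α = 1/2, β = 1/2 ↦ 1/2  <
α = 1/2, β = 1 ↦ 1/2  <
α = 1, β = 0 ↦ 0  <
α = 1, β = 1/2 ↦ 1/2  <
α = 1, β = 1 ↦ 0  <
So 2 of the 9 assignments meet the threshold.

2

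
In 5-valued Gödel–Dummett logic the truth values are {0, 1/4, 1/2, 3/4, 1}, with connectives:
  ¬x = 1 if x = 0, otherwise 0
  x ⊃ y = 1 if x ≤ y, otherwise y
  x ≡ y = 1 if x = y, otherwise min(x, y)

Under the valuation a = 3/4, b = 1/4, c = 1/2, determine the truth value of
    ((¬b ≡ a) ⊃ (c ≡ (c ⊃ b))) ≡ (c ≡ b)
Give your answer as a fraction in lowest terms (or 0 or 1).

¬b = ¬1/4 = 0
¬b ≡ a = 0 ≡ 3/4 = 0
c ⊃ b = 1/2 ⊃ 1/4 = 1/4
c ≡ (c ⊃ b) = 1/2 ≡ 1/4 = 1/4
(¬b ≡ a) ⊃ (c ≡ (c ⊃ b)) = 0 ⊃ 1/4 = 1
c ≡ b = 1/2 ≡ 1/4 = 1/4
((¬b ≡ a) ⊃ (c ≡ (c ⊃ b))) ≡ (c ≡ b) = 1 ≡ 1/4 = 1/4

1/4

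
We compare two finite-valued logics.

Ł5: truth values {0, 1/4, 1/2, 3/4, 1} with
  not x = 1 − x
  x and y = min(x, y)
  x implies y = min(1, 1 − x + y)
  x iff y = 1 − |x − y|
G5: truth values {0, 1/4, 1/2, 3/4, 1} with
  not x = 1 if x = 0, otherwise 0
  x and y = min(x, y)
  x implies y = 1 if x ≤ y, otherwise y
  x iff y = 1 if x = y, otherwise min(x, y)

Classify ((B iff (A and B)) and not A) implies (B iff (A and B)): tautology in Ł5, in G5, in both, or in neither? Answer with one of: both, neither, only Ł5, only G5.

both

In Ł5: every assignment gives 1 — tautology.
In G5: every assignment gives 1 — tautology.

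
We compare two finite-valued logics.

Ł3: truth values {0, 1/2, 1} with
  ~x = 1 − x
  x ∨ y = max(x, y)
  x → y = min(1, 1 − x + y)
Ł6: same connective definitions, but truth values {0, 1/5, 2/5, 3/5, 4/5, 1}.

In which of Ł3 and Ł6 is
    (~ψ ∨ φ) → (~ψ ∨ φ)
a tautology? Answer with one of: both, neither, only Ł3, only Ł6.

In Ł3: every assignment gives 1 — tautology.
In Ł6: every assignment gives 1 — tautology.

both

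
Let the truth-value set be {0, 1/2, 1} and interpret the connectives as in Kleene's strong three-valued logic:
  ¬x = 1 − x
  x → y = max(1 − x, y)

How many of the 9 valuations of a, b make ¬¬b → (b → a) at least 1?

a = 0, b = 0 ↦ 1  ≥
a = 0, b = 1/2 ↦ 1/2  <
a = 0, b = 1 ↦ 0  <
a = 1/2, b = 0 ↦ 1  ≥
a = 1/2, b = 1/2 ↦ 1/2  <
a = 1/2, b = 1 ↦ 1/2  <
a = 1, b = 0 ↦ 1  ≥
a = 1, b = 1/2 ↦ 1  ≥
a = 1, b = 1 ↦ 1  ≥
So 5 of the 9 assignments meet the threshold.

5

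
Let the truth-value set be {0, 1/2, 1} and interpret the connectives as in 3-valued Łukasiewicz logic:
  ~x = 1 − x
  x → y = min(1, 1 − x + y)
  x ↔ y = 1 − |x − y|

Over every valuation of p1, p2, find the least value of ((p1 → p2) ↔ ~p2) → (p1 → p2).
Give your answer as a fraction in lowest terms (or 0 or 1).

Take p1 = 1, p2 = 1/2:
p1 → p2 = 1 → 1/2 = 1/2
~p2 = ~1/2 = 1/2
(p1 → p2) ↔ ~p2 = 1/2 ↔ 1/2 = 1
p1 → p2 = 1 → 1/2 = 1/2
((p1 → p2) ↔ ~p2) → (p1 → p2) = 1 → 1/2 = 1/2
No assignment yields a value below 1/2, so this is the minimum.

1/2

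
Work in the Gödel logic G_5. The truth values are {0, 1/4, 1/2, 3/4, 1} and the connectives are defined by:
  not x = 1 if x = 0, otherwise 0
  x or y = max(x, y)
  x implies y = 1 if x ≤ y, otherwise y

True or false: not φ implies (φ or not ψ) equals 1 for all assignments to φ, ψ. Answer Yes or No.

No

Counterexample: take φ = 0, ψ = 1/4.
not φ = not 0 = 1
not ψ = not 1/4 = 0
φ or not ψ = 0 or 0 = 0
not φ implies (φ or not ψ) = 1 implies 0 = 0
This gives 0 ≠ 1.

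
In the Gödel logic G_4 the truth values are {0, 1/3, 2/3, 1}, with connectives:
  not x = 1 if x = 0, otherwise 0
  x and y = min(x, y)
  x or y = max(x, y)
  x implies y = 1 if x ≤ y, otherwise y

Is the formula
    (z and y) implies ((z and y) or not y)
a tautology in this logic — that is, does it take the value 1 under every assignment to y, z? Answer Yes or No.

Yes

y = 0, z = 0 ↦ 1
y = 0, z = 1/3 ↦ 1
y = 0, z = 2/3 ↦ 1
y = 0, z = 1 ↦ 1
y = 1/3, z = 0 ↦ 1
y = 1/3, z = 1/3 ↦ 1
y = 1/3, z = 2/3 ↦ 1
y = 1/3, z = 1 ↦ 1
y = 2/3, z = 0 ↦ 1
y = 2/3, z = 1/3 ↦ 1
y = 2/3, z = 2/3 ↦ 1
y = 2/3, z = 1 ↦ 1
y = 1, z = 0 ↦ 1
y = 1, z = 1/3 ↦ 1
y = 1, z = 2/3 ↦ 1
y = 1, z = 1 ↦ 1
Every assignment gives a value ≥ 1.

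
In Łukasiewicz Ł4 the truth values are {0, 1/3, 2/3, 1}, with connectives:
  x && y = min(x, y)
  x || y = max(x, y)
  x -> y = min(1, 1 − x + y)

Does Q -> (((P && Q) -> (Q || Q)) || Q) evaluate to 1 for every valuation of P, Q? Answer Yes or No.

P = 0, Q = 0 ↦ 1
P = 0, Q = 1/3 ↦ 1
P = 0, Q = 2/3 ↦ 1
P = 0, Q = 1 ↦ 1
P = 1/3, Q = 0 ↦ 1
P = 1/3, Q = 1/3 ↦ 1
P = 1/3, Q = 2/3 ↦ 1
P = 1/3, Q = 1 ↦ 1
P = 2/3, Q = 0 ↦ 1
P = 2/3, Q = 1/3 ↦ 1
P = 2/3, Q = 2/3 ↦ 1
P = 2/3, Q = 1 ↦ 1
P = 1, Q = 0 ↦ 1
P = 1, Q = 1/3 ↦ 1
P = 1, Q = 2/3 ↦ 1
P = 1, Q = 1 ↦ 1
Every assignment gives a value ≥ 1.

Yes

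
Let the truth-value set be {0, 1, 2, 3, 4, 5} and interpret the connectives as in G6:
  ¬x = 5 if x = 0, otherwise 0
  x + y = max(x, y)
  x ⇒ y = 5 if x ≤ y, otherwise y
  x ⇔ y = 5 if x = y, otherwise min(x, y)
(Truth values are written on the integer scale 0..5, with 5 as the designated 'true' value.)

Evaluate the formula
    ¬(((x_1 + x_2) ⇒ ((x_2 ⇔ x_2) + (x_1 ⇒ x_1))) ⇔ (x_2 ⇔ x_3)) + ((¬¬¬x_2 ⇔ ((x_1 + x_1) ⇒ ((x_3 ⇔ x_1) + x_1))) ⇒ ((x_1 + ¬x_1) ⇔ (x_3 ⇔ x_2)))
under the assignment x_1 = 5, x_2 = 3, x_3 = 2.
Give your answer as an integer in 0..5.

5

x_1 + x_2 = 5 + 3 = 5
x_2 ⇔ x_2 = 3 ⇔ 3 = 5
x_1 ⇒ x_1 = 5 ⇒ 5 = 5
(x_2 ⇔ x_2) + (x_1 ⇒ x_1) = 5 + 5 = 5
(x_1 + x_2) ⇒ ((x_2 ⇔ x_2) + (x_1 ⇒ x_1)) = 5 ⇒ 5 = 5
x_2 ⇔ x_3 = 3 ⇔ 2 = 2
((x_1 + x_2) ⇒ ((x_2 ⇔ x_2) + (x_1 ⇒ x_1))) ⇔ (x_2 ⇔ x_3) = 5 ⇔ 2 = 2
¬(((x_1 + x_2) ⇒ ((x_2 ⇔ x_2) + (x_1 ⇒ x_1))) ⇔ (x_2 ⇔ x_3)) = ¬2 = 0
¬x_2 = ¬3 = 0
¬¬x_2 = ¬0 = 5
¬¬¬x_2 = ¬5 = 0
x_1 + x_1 = 5 + 5 = 5
x_3 ⇔ x_1 = 2 ⇔ 5 = 2
(x_3 ⇔ x_1) + x_1 = 2 + 5 = 5
(x_1 + x_1) ⇒ ((x_3 ⇔ x_1) + x_1) = 5 ⇒ 5 = 5
¬¬¬x_2 ⇔ ((x_1 + x_1) ⇒ ((x_3 ⇔ x_1) + x_1)) = 0 ⇔ 5 = 0
¬x_1 = ¬5 = 0
x_1 + ¬x_1 = 5 + 0 = 5
x_3 ⇔ x_2 = 2 ⇔ 3 = 2
(x_1 + ¬x_1) ⇔ (x_3 ⇔ x_2) = 5 ⇔ 2 = 2
(¬¬¬x_2 ⇔ ((x_1 + x_1) ⇒ ((x_3 ⇔ x_1) + x_1))) ⇒ ((x_1 + ¬x_1) ⇔ (x_3 ⇔ x_2)) = 0 ⇒ 2 = 5
¬(((x_1 + x_2) ⇒ ((x_2 ⇔ x_2) + (x_1 ⇒ x_1))) ⇔ (x_2 ⇔ x_3)) + ((¬¬¬x_2 ⇔ ((x_1 + x_1) ⇒ ((x_3 ⇔ x_1) + x_1))) ⇒ ((x_1 + ¬x_1) ⇔ (x_3 ⇔ x_2))) = 0 + 5 = 5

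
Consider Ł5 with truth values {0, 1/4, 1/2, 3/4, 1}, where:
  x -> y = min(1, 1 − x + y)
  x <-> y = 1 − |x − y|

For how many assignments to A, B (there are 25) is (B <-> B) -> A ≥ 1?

value 1: 5 assignments (counts)
value 3/4: 5 assignments
value 1/2: 5 assignments
value 1/4: 5 assignments
value 0: 5 assignments
So 5 of the 25 assignments meet the threshold.

5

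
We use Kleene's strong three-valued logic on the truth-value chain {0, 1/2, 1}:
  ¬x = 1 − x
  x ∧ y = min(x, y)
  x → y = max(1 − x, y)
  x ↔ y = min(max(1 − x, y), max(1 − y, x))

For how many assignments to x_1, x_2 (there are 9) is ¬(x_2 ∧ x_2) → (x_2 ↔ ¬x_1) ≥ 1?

4

x_1 = 0, x_2 = 0 ↦ 0  <
x_1 = 0, x_2 = 1/2 ↦ 1/2  <
x_1 = 0, x_2 = 1 ↦ 1  ≥
x_1 = 1/2, x_2 = 0 ↦ 1/2  <
x_1 = 1/2, x_2 = 1/2 ↦ 1/2  <
x_1 = 1/2, x_2 = 1 ↦ 1  ≥
x_1 = 1, x_2 = 0 ↦ 1  ≥
x_1 = 1, x_2 = 1/2 ↦ 1/2  <
x_1 = 1, x_2 = 1 ↦ 1  ≥
So 4 of the 9 assignments meet the threshold.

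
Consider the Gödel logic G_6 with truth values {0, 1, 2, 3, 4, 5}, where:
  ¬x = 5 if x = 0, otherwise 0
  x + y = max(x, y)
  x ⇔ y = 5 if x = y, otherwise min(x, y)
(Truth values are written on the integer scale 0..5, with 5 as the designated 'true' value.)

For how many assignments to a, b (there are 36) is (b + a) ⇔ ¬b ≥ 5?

value 5: 1 assignment (counts)
value 4: 1 assignment
value 3: 1 assignment
value 2: 1 assignment
value 1: 1 assignment
value 0: 31 assignments
So 1 of the 36 assignments meets the threshold.

1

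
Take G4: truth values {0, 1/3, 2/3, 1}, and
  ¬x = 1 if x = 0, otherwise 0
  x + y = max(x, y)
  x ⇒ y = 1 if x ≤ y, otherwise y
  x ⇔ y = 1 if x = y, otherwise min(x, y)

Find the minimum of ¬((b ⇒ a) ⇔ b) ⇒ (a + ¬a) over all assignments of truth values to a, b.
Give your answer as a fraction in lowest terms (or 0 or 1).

Take a = 1/3, b = 0:
b ⇒ a = 0 ⇒ 1/3 = 1
(b ⇒ a) ⇔ b = 1 ⇔ 0 = 0
¬((b ⇒ a) ⇔ b) = ¬0 = 1
¬a = ¬1/3 = 0
a + ¬a = 1/3 + 0 = 1/3
¬((b ⇒ a) ⇔ b) ⇒ (a + ¬a) = 1 ⇒ 1/3 = 1/3
No assignment yields a value below 1/3, so this is the minimum.

1/3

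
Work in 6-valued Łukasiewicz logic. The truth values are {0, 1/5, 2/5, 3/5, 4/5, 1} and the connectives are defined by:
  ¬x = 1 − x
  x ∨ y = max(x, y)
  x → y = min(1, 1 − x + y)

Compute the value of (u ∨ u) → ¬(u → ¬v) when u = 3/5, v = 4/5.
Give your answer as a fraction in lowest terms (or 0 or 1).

4/5

u ∨ u = 3/5 ∨ 3/5 = 3/5
¬v = ¬4/5 = 1/5
u → ¬v = 3/5 → 1/5 = 3/5
¬(u → ¬v) = ¬3/5 = 2/5
(u ∨ u) → ¬(u → ¬v) = 3/5 → 2/5 = 4/5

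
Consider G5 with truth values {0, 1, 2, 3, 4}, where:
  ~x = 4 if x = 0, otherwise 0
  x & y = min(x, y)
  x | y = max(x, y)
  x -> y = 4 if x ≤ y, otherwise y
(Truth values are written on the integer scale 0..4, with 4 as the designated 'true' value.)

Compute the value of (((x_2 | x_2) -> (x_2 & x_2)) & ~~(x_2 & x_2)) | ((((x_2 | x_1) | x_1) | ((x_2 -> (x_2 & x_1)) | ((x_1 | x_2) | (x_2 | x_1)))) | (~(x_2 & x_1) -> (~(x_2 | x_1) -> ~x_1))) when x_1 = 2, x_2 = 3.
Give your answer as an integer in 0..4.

4

x_2 | x_2 = 3 | 3 = 3
x_2 & x_2 = 3 & 3 = 3
(x_2 | x_2) -> (x_2 & x_2) = 3 -> 3 = 4
x_2 & x_2 = 3 & 3 = 3
~(x_2 & x_2) = ~3 = 0
~~(x_2 & x_2) = ~0 = 4
((x_2 | x_2) -> (x_2 & x_2)) & ~~(x_2 & x_2) = 4 & 4 = 4
x_2 | x_1 = 3 | 2 = 3
(x_2 | x_1) | x_1 = 3 | 2 = 3
x_2 & x_1 = 3 & 2 = 2
x_2 -> (x_2 & x_1) = 3 -> 2 = 2
x_1 | x_2 = 2 | 3 = 3
x_2 | x_1 = 3 | 2 = 3
(x_1 | x_2) | (x_2 | x_1) = 3 | 3 = 3
(x_2 -> (x_2 & x_1)) | ((x_1 | x_2) | (x_2 | x_1)) = 2 | 3 = 3
((x_2 | x_1) | x_1) | ((x_2 -> (x_2 & x_1)) | ((x_1 | x_2) | (x_2 | x_1))) = 3 | 3 = 3
x_2 & x_1 = 3 & 2 = 2
~(x_2 & x_1) = ~2 = 0
x_2 | x_1 = 3 | 2 = 3
~(x_2 | x_1) = ~3 = 0
~x_1 = ~2 = 0
~(x_2 | x_1) -> ~x_1 = 0 -> 0 = 4
~(x_2 & x_1) -> (~(x_2 | x_1) -> ~x_1) = 0 -> 4 = 4
(((x_2 | x_1) | x_1) | ((x_2 -> (x_2 & x_1)) | ((x_1 | x_2) | (x_2 | x_1)))) | (~(x_2 & x_1) -> (~(x_2 | x_1) -> ~x_1)) = 3 | 4 = 4
(((x_2 | x_2) -> (x_2 & x_2)) & ~~(x_2 & x_2)) | ((((x_2 | x_1) | x_1) | ((x_2 -> (x_2 & x_1)) | ((x_1 | x_2) | (x_2 | x_1)))) | (~(x_2 & x_1) -> (~(x_2 | x_1) -> ~x_1))) = 4 | 4 = 4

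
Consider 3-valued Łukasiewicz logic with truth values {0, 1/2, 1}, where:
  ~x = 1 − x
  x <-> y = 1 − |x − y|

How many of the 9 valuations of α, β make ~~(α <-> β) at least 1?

3

α = 0, β = 0 ↦ 1  ≥
α = 0, β = 1/2 ↦ 1/2  <
α = 0, β = 1 ↦ 0  <
α = 1/2, β = 0 ↦ 1/2  <
α = 1/2, β = 1/2 ↦ 1  ≥
α = 1/2, β = 1 ↦ 1/2  <
α = 1, β = 0 ↦ 0  <
α = 1, β = 1/2 ↦ 1/2  <
α = 1, β = 1 ↦ 1  ≥
So 3 of the 9 assignments meet the threshold.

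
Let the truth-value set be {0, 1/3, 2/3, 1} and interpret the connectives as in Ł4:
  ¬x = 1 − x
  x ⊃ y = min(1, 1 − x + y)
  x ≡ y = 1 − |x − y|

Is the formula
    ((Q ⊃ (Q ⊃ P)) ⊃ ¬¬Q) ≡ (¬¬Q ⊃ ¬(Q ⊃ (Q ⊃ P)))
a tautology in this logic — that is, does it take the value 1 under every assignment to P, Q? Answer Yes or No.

Counterexample: take P = 0, Q = 0.
Q ⊃ P = 0 ⊃ 0 = 1
Q ⊃ (Q ⊃ P) = 0 ⊃ 1 = 1
¬Q = ¬0 = 1
¬¬Q = ¬1 = 0
(Q ⊃ (Q ⊃ P)) ⊃ ¬¬Q = 1 ⊃ 0 = 0
¬Q = ¬0 = 1
¬¬Q = ¬1 = 0
Q ⊃ P = 0 ⊃ 0 = 1
Q ⊃ (Q ⊃ P) = 0 ⊃ 1 = 1
¬(Q ⊃ (Q ⊃ P)) = ¬1 = 0
¬¬Q ⊃ ¬(Q ⊃ (Q ⊃ P)) = 0 ⊃ 0 = 1
((Q ⊃ (Q ⊃ P)) ⊃ ¬¬Q) ≡ (¬¬Q ⊃ ¬(Q ⊃ (Q ⊃ P))) = 0 ≡ 1 = 0
This gives 0 ≠ 1.

No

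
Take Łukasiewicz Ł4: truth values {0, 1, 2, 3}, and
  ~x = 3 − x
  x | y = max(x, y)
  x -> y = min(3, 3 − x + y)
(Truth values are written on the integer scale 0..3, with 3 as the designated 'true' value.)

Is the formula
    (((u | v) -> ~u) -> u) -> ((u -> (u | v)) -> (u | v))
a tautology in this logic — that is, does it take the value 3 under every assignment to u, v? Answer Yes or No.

Counterexample: take u = 2, v = 0.
u | v = 2 | 0 = 2
~u = ~2 = 1
(u | v) -> ~u = 2 -> 1 = 2
((u | v) -> ~u) -> u = 2 -> 2 = 3
u | v = 2 | 0 = 2
u -> (u | v) = 2 -> 2 = 3
u | v = 2 | 0 = 2
(u -> (u | v)) -> (u | v) = 3 -> 2 = 2
(((u | v) -> ~u) -> u) -> ((u -> (u | v)) -> (u | v)) = 3 -> 2 = 2
This gives 2 ≠ 3.

No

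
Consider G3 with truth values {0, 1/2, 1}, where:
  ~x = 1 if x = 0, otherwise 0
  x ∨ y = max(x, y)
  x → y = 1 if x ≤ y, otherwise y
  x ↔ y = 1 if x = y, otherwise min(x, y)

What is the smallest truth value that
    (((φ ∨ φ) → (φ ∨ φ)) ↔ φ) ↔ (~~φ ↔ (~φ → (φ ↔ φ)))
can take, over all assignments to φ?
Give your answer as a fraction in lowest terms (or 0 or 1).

1/2

Take φ = 1/2:
φ ∨ φ = 1/2 ∨ 1/2 = 1/2
φ ∨ φ = 1/2 ∨ 1/2 = 1/2
(φ ∨ φ) → (φ ∨ φ) = 1/2 → 1/2 = 1
((φ ∨ φ) → (φ ∨ φ)) ↔ φ = 1 ↔ 1/2 = 1/2
~φ = ~1/2 = 0
~~φ = ~0 = 1
~φ = ~1/2 = 0
φ ↔ φ = 1/2 ↔ 1/2 = 1
~φ → (φ ↔ φ) = 0 → 1 = 1
~~φ ↔ (~φ → (φ ↔ φ)) = 1 ↔ 1 = 1
(((φ ∨ φ) → (φ ∨ φ)) ↔ φ) ↔ (~~φ ↔ (~φ → (φ ↔ φ))) = 1/2 ↔ 1 = 1/2
No assignment yields a value below 1/2, so this is the minimum.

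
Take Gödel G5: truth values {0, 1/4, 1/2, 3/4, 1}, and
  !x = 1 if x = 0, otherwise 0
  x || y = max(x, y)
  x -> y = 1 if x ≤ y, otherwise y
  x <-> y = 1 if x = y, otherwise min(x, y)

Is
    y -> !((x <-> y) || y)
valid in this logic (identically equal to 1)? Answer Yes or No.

Counterexample: take x = 0, y = 1/4.
x <-> y = 0 <-> 1/4 = 0
(x <-> y) || y = 0 || 1/4 = 1/4
!((x <-> y) || y) = !1/4 = 0
y -> !((x <-> y) || y) = 1/4 -> 0 = 0
This gives 0 ≠ 1.

No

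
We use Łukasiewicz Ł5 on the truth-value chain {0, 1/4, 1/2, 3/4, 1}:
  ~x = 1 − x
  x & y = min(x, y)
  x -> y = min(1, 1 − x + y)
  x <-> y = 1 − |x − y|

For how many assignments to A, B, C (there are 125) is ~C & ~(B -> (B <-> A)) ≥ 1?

1

value 1: 1 assignment (counts)
value 3/4: 3 assignments
value 1/2: 8 assignments
value 1/4: 12 assignments
value 0: 101 assignments
So 1 of the 125 assignments meets the threshold.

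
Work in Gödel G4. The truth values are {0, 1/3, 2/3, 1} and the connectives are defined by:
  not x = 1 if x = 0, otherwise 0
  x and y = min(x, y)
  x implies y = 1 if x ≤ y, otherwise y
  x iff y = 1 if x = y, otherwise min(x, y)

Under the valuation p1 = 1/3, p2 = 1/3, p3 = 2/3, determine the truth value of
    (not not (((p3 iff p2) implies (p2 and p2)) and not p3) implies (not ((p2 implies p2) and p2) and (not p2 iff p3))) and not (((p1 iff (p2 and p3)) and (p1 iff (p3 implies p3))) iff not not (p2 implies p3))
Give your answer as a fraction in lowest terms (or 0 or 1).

p3 iff p2 = 2/3 iff 1/3 = 1/3
p2 and p2 = 1/3 and 1/3 = 1/3
(p3 iff p2) implies (p2 and p2) = 1/3 implies 1/3 = 1
not p3 = not 2/3 = 0
((p3 iff p2) implies (p2 and p2)) and not p3 = 1 and 0 = 0
not (((p3 iff p2) implies (p2 and p2)) and not p3) = not 0 = 1
not not (((p3 iff p2) implies (p2 and p2)) and not p3) = not 1 = 0
p2 implies p2 = 1/3 implies 1/3 = 1
(p2 implies p2) and p2 = 1 and 1/3 = 1/3
not ((p2 implies p2) and p2) = not 1/3 = 0
not p2 = not 1/3 = 0
not p2 iff p3 = 0 iff 2/3 = 0
not ((p2 implies p2) and p2) and (not p2 iff p3) = 0 and 0 = 0
not not (((p3 iff p2) implies (p2 and p2)) and not p3) implies (not ((p2 implies p2) and p2) and (not p2 iff p3)) = 0 implies 0 = 1
p2 and p3 = 1/3 and 2/3 = 1/3
p1 iff (p2 and p3) = 1/3 iff 1/3 = 1
p3 implies p3 = 2/3 implies 2/3 = 1
p1 iff (p3 implies p3) = 1/3 iff 1 = 1/3
(p1 iff (p2 and p3)) and (p1 iff (p3 implies p3)) = 1 and 1/3 = 1/3
p2 implies p3 = 1/3 implies 2/3 = 1
not (p2 implies p3) = not 1 = 0
not not (p2 implies p3) = not 0 = 1
((p1 iff (p2 and p3)) and (p1 iff (p3 implies p3))) iff not not (p2 implies p3) = 1/3 iff 1 = 1/3
not (((p1 iff (p2 and p3)) and (p1 iff (p3 implies p3))) iff not not (p2 implies p3)) = not 1/3 = 0
(not not (((p3 iff p2) implies (p2 and p2)) and not p3) implies (not ((p2 implies p2) and p2) and (not p2 iff p3))) and not (((p1 iff (p2 and p3)) and (p1 iff (p3 implies p3))) iff not not (p2 implies p3)) = 1 and 0 = 0

0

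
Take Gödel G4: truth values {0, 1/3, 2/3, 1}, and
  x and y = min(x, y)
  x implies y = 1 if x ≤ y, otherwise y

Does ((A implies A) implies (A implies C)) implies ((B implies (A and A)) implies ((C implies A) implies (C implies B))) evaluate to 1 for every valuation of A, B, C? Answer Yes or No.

No

Counterexample: take A = 1/3, B = 0, C = 1/3.
A implies A = 1/3 implies 1/3 = 1
A implies C = 1/3 implies 1/3 = 1
(A implies A) implies (A implies C) = 1 implies 1 = 1
A and A = 1/3 and 1/3 = 1/3
B implies (A and A) = 0 implies 1/3 = 1
C implies A = 1/3 implies 1/3 = 1
C implies B = 1/3 implies 0 = 0
(C implies A) implies (C implies B) = 1 implies 0 = 0
(B implies (A and A)) implies ((C implies A) implies (C implies B)) = 1 implies 0 = 0
((A implies A) implies (A implies C)) implies ((B implies (A and A)) implies ((C implies A) implies (C implies B))) = 1 implies 0 = 0
This gives 0 ≠ 1.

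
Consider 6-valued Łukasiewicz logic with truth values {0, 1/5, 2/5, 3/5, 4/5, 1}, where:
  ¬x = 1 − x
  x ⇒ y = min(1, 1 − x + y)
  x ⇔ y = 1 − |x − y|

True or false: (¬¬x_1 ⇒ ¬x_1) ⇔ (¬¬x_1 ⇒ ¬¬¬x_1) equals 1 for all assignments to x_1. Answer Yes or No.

Yes

x_1 = 0 ↦ 1
x_1 = 1/5 ↦ 1
x_1 = 2/5 ↦ 1
x_1 = 3/5 ↦ 1
x_1 = 4/5 ↦ 1
x_1 = 1 ↦ 1
Every assignment gives a value ≥ 1.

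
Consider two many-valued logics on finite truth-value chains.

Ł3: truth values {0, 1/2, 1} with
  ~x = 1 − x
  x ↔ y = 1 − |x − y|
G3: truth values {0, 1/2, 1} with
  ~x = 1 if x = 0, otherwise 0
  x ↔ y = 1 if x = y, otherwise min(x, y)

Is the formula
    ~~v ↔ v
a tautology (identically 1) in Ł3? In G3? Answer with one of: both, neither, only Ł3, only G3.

In Ł3: every assignment gives 1 — tautology.
In G3: at v = 1/2 the value is 1/2 — not a tautology.

only Ł3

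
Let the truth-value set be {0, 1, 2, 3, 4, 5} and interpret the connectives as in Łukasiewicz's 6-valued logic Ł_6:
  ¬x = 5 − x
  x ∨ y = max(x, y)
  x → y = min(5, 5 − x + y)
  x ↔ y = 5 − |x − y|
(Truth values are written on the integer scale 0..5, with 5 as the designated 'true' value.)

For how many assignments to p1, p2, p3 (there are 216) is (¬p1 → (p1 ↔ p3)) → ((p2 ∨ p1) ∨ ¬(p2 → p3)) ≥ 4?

142

value 5: 88 assignments (counts)
value 4: 54 assignments (counts)
value 3: 42 assignments
value 2: 23 assignments
value 1: 8 assignments
value 0: 1 assignment
So 142 of the 216 assignments meet the threshold.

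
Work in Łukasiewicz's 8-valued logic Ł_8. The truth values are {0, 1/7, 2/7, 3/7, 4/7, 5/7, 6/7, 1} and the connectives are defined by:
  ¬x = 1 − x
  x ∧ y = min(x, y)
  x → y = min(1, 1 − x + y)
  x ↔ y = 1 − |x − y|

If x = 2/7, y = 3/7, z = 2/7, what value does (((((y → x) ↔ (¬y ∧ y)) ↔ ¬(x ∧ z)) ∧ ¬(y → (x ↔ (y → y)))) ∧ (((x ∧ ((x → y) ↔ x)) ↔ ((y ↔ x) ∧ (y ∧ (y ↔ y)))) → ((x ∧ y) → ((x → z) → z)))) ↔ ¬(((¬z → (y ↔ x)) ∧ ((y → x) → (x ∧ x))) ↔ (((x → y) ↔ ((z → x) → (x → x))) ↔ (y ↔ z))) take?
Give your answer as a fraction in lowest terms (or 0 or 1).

y → x = 3/7 → 2/7 = 6/7
¬y = ¬3/7 = 4/7
¬y ∧ y = 4/7 ∧ 3/7 = 3/7
(y → x) ↔ (¬y ∧ y) = 6/7 ↔ 3/7 = 4/7
x ∧ z = 2/7 ∧ 2/7 = 2/7
¬(x ∧ z) = ¬2/7 = 5/7
((y → x) ↔ (¬y ∧ y)) ↔ ¬(x ∧ z) = 4/7 ↔ 5/7 = 6/7
y → y = 3/7 → 3/7 = 1
x ↔ (y → y) = 2/7 ↔ 1 = 2/7
y → (x ↔ (y → y)) = 3/7 → 2/7 = 6/7
¬(y → (x ↔ (y → y))) = ¬6/7 = 1/7
(((y → x) ↔ (¬y ∧ y)) ↔ ¬(x ∧ z)) ∧ ¬(y → (x ↔ (y → y))) = 6/7 ∧ 1/7 = 1/7
x → y = 2/7 → 3/7 = 1
(x → y) ↔ x = 1 ↔ 2/7 = 2/7
x ∧ ((x → y) ↔ x) = 2/7 ∧ 2/7 = 2/7
y ↔ x = 3/7 ↔ 2/7 = 6/7
y ↔ y = 3/7 ↔ 3/7 = 1
y ∧ (y ↔ y) = 3/7 ∧ 1 = 3/7
(y ↔ x) ∧ (y ∧ (y ↔ y)) = 6/7 ∧ 3/7 = 3/7
(x ∧ ((x → y) ↔ x)) ↔ ((y ↔ x) ∧ (y ∧ (y ↔ y))) = 2/7 ↔ 3/7 = 6/7
x ∧ y = 2/7 ∧ 3/7 = 2/7
x → z = 2/7 → 2/7 = 1
(x → z) → z = 1 → 2/7 = 2/7
(x ∧ y) → ((x → z) → z) = 2/7 → 2/7 = 1
((x ∧ ((x → y) ↔ x)) ↔ ((y ↔ x) ∧ (y ∧ (y ↔ y)))) → ((x ∧ y) → ((x → z) → z)) = 6/7 → 1 = 1
((((y → x) ↔ (¬y ∧ y)) ↔ ¬(x ∧ z)) ∧ ¬(y → (x ↔ (y → y)))) ∧ (((x ∧ ((x → y) ↔ x)) ↔ ((y ↔ x) ∧ (y ∧ (y ↔ y)))) → ((x ∧ y) → ((x → z) → z))) = 1/7 ∧ 1 = 1/7
¬z = ¬2/7 = 5/7
y ↔ x = 3/7 ↔ 2/7 = 6/7
¬z → (y ↔ x) = 5/7 → 6/7 = 1
y → x = 3/7 → 2/7 = 6/7
x ∧ x = 2/7 ∧ 2/7 = 2/7
(y → x) → (x ∧ x) = 6/7 → 2/7 = 3/7
(¬z → (y ↔ x)) ∧ ((y → x) → (x ∧ x)) = 1 ∧ 3/7 = 3/7
x → y = 2/7 → 3/7 = 1
z → x = 2/7 → 2/7 = 1
x → x = 2/7 → 2/7 = 1
(z → x) → (x → x) = 1 → 1 = 1
(x → y) ↔ ((z → x) → (x → x)) = 1 ↔ 1 = 1
y ↔ z = 3/7 ↔ 2/7 = 6/7
((x → y) ↔ ((z → x) → (x → x))) ↔ (y ↔ z) = 1 ↔ 6/7 = 6/7
((¬z → (y ↔ x)) ∧ ((y → x) → (x ∧ x))) ↔ (((x → y) ↔ ((z → x) → (x → x))) ↔ (y ↔ z)) = 3/7 ↔ 6/7 = 4/7
¬(((¬z → (y ↔ x)) ∧ ((y → x) → (x ∧ x))) ↔ (((x → y) ↔ ((z → x) → (x → x))) ↔ (y ↔ z))) = ¬4/7 = 3/7
(((((y → x) ↔ (¬y ∧ y)) ↔ ¬(x ∧ z)) ∧ ¬(y → (x ↔ (y → y)))) ∧ (((x ∧ ((x → y) ↔ x)) ↔ ((y ↔ x) ∧ (y ∧ (y ↔ y)))) → ((x ∧ y) → ((x → z) → z)))) ↔ ¬(((¬z → (y ↔ x)) ∧ ((y → x) → (x ∧ x))) ↔ (((x → y) ↔ ((z → x) → (x → x))) ↔ (y ↔ z))) = 1/7 ↔ 3/7 = 5/7

5/7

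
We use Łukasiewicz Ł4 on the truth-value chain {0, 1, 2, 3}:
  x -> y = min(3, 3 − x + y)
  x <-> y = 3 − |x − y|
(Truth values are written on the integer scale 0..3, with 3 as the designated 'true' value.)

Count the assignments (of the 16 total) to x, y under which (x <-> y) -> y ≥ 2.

13

x = 0, y = 0 ↦ 0  <
x = 0, y = 1 ↦ 2  ≥
x = 0, y = 2 ↦ 3  ≥
x = 0, y = 3 ↦ 3  ≥
x = 1, y = 0 ↦ 1  <
x = 1, y = 1 ↦ 1  <
x = 1, y = 2 ↦ 3  ≥
x = 1, y = 3 ↦ 3  ≥
x = 2, y = 0 ↦ 2  ≥
x = 2, y = 1 ↦ 2  ≥
x = 2, y = 2 ↦ 2  ≥
x = 2, y = 3 ↦ 3  ≥
x = 3, y = 0 ↦ 3  ≥
x = 3, y = 1 ↦ 3  ≥
x = 3, y = 2 ↦ 3  ≥
x = 3, y = 3 ↦ 3  ≥
So 13 of the 16 assignments meet the threshold.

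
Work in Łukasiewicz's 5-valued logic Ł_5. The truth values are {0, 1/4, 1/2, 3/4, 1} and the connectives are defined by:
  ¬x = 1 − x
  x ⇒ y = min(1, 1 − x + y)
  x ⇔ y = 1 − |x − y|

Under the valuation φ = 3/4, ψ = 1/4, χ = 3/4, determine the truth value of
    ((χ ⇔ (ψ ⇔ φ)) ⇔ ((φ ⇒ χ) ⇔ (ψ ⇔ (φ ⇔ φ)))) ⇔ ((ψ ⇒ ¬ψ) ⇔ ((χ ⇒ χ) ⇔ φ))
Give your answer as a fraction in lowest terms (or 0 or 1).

ψ ⇔ φ = 1/4 ⇔ 3/4 = 1/2
χ ⇔ (ψ ⇔ φ) = 3/4 ⇔ 1/2 = 3/4
φ ⇒ χ = 3/4 ⇒ 3/4 = 1
φ ⇔ φ = 3/4 ⇔ 3/4 = 1
ψ ⇔ (φ ⇔ φ) = 1/4 ⇔ 1 = 1/4
(φ ⇒ χ) ⇔ (ψ ⇔ (φ ⇔ φ)) = 1 ⇔ 1/4 = 1/4
(χ ⇔ (ψ ⇔ φ)) ⇔ ((φ ⇒ χ) ⇔ (ψ ⇔ (φ ⇔ φ))) = 3/4 ⇔ 1/4 = 1/2
¬ψ = ¬1/4 = 3/4
ψ ⇒ ¬ψ = 1/4 ⇒ 3/4 = 1
χ ⇒ χ = 3/4 ⇒ 3/4 = 1
(χ ⇒ χ) ⇔ φ = 1 ⇔ 3/4 = 3/4
(ψ ⇒ ¬ψ) ⇔ ((χ ⇒ χ) ⇔ φ) = 1 ⇔ 3/4 = 3/4
((χ ⇔ (ψ ⇔ φ)) ⇔ ((φ ⇒ χ) ⇔ (ψ ⇔ (φ ⇔ φ)))) ⇔ ((ψ ⇒ ¬ψ) ⇔ ((χ ⇒ χ) ⇔ φ)) = 1/2 ⇔ 3/4 = 3/4

3/4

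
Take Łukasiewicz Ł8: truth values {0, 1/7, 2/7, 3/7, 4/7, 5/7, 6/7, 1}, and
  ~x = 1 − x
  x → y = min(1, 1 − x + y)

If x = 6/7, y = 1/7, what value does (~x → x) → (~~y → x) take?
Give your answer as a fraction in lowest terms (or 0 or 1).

~x = ~6/7 = 1/7
~x → x = 1/7 → 6/7 = 1
~y = ~1/7 = 6/7
~~y = ~6/7 = 1/7
~~y → x = 1/7 → 6/7 = 1
(~x → x) → (~~y → x) = 1 → 1 = 1

1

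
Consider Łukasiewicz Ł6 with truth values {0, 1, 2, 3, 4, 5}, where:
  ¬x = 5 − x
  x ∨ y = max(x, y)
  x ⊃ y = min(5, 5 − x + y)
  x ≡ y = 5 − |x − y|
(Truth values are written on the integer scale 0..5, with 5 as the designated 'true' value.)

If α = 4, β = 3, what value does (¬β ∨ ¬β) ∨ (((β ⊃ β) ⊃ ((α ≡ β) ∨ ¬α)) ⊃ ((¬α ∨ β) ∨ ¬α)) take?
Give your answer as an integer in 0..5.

4

¬β = ¬3 = 2
¬β = ¬3 = 2
¬β ∨ ¬β = 2 ∨ 2 = 2
β ⊃ β = 3 ⊃ 3 = 5
α ≡ β = 4 ≡ 3 = 4
¬α = ¬4 = 1
(α ≡ β) ∨ ¬α = 4 ∨ 1 = 4
(β ⊃ β) ⊃ ((α ≡ β) ∨ ¬α) = 5 ⊃ 4 = 4
¬α = ¬4 = 1
¬α ∨ β = 1 ∨ 3 = 3
¬α = ¬4 = 1
(¬α ∨ β) ∨ ¬α = 3 ∨ 1 = 3
((β ⊃ β) ⊃ ((α ≡ β) ∨ ¬α)) ⊃ ((¬α ∨ β) ∨ ¬α) = 4 ⊃ 3 = 4
(¬β ∨ ¬β) ∨ (((β ⊃ β) ⊃ ((α ≡ β) ∨ ¬α)) ⊃ ((¬α ∨ β) ∨ ¬α)) = 2 ∨ 4 = 4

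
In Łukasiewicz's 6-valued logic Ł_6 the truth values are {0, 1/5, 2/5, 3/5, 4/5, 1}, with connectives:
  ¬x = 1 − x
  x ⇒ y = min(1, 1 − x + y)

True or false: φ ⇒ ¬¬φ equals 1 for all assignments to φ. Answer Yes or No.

φ = 0 ↦ 1
φ = 1/5 ↦ 1
φ = 2/5 ↦ 1
φ = 3/5 ↦ 1
φ = 4/5 ↦ 1
φ = 1 ↦ 1
Every assignment gives a value ≥ 1.

Yes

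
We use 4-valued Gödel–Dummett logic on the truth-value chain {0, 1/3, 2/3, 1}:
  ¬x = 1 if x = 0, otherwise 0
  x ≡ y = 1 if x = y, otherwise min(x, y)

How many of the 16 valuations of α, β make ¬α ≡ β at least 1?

4

α = 0, β = 0 ↦ 0  <
α = 0, β = 1/3 ↦ 1/3  <
α = 0, β = 2/3 ↦ 2/3  <
α = 0, β = 1 ↦ 1  ≥
α = 1/3, β = 0 ↦ 1  ≥
α = 1/3, β = 1/3 ↦ 0  <
α = 1/3, β = 2/3 ↦ 0  <
α = 1/3, β = 1 ↦ 0  <
α = 2/3, β = 0 ↦ 1  ≥
α = 2/3, β = 1/3 ↦ 0  <
α = 2/3, β = 2/3 ↦ 0  <
α = 2/3, β = 1 ↦ 0  <
α = 1, β = 0 ↦ 1  ≥
α = 1, β = 1/3 ↦ 0  <
α = 1, β = 2/3 ↦ 0  <
α = 1, β = 1 ↦ 0  <
So 4 of the 16 assignments meet the threshold.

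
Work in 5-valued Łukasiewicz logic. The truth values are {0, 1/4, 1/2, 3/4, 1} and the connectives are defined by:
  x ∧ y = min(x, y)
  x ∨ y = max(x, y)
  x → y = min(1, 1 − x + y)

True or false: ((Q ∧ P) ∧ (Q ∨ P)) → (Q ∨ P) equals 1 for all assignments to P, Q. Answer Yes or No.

At P = 1, Q = 1/4, for instance:
Q ∧ P = 1/4 ∧ 1 = 1/4
Q ∨ P = 1/4 ∨ 1 = 1
(Q ∧ P) ∧ (Q ∨ P) = 1/4 ∧ 1 = 1/4
((Q ∧ P) ∧ (Q ∨ P)) → (Q ∨ P) = 1/4 → 1 = 1
and checking the remaining 24 assignments likewise gives ≥ 1 in every case.

Yes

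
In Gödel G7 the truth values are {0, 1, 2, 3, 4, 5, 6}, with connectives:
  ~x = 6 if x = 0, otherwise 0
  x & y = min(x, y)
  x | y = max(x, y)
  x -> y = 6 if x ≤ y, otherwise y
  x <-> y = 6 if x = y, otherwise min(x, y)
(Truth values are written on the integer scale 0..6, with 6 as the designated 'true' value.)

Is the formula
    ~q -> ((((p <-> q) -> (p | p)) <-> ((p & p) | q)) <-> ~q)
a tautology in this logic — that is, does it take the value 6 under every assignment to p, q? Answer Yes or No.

No

Counterexample: take p = 1, q = 0.
~q = ~0 = 6
p <-> q = 1 <-> 0 = 0
p | p = 1 | 1 = 1
(p <-> q) -> (p | p) = 0 -> 1 = 6
p & p = 1 & 1 = 1
(p & p) | q = 1 | 0 = 1
((p <-> q) -> (p | p)) <-> ((p & p) | q) = 6 <-> 1 = 1
~q = ~0 = 6
(((p <-> q) -> (p | p)) <-> ((p & p) | q)) <-> ~q = 1 <-> 6 = 1
~q -> ((((p <-> q) -> (p | p)) <-> ((p & p) | q)) <-> ~q) = 6 -> 1 = 1
This gives 1 ≠ 6.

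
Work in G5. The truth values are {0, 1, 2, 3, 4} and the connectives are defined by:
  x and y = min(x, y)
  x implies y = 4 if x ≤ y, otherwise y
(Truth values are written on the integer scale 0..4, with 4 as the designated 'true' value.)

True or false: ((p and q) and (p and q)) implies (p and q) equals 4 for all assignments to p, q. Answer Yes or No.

Yes

At p = 3, q = 4, for instance:
p and q = 3 and 4 = 3
p and q = 3 and 4 = 3
(p and q) and (p and q) = 3 and 3 = 3
((p and q) and (p and q)) implies (p and q) = 3 implies 3 = 4
and checking the remaining 24 assignments likewise gives ≥ 4 in every case.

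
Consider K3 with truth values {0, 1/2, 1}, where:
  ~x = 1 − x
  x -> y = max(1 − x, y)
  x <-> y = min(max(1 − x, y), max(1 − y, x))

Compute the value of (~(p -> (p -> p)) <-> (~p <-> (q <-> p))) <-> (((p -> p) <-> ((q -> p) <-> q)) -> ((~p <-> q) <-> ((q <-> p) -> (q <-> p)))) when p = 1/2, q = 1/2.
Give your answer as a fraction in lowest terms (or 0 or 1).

p -> p = 1/2 -> 1/2 = 1/2
p -> (p -> p) = 1/2 -> 1/2 = 1/2
~(p -> (p -> p)) = ~1/2 = 1/2
~p = ~1/2 = 1/2
q <-> p = 1/2 <-> 1/2 = 1/2
~p <-> (q <-> p) = 1/2 <-> 1/2 = 1/2
~(p -> (p -> p)) <-> (~p <-> (q <-> p)) = 1/2 <-> 1/2 = 1/2
p -> p = 1/2 -> 1/2 = 1/2
q -> p = 1/2 -> 1/2 = 1/2
(q -> p) <-> q = 1/2 <-> 1/2 = 1/2
(p -> p) <-> ((q -> p) <-> q) = 1/2 <-> 1/2 = 1/2
~p = ~1/2 = 1/2
~p <-> q = 1/2 <-> 1/2 = 1/2
q <-> p = 1/2 <-> 1/2 = 1/2
q <-> p = 1/2 <-> 1/2 = 1/2
(q <-> p) -> (q <-> p) = 1/2 -> 1/2 = 1/2
(~p <-> q) <-> ((q <-> p) -> (q <-> p)) = 1/2 <-> 1/2 = 1/2
((p -> p) <-> ((q -> p) <-> q)) -> ((~p <-> q) <-> ((q <-> p) -> (q <-> p))) = 1/2 -> 1/2 = 1/2
(~(p -> (p -> p)) <-> (~p <-> (q <-> p))) <-> (((p -> p) <-> ((q -> p) <-> q)) -> ((~p <-> q) <-> ((q <-> p) -> (q <-> p)))) = 1/2 <-> 1/2 = 1/2

1/2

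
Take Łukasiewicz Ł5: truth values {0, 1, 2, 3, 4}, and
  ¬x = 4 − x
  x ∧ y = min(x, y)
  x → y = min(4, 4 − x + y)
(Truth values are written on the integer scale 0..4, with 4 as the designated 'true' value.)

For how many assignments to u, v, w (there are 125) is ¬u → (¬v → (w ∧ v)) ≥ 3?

value 4: 90 assignments (counts)
value 3: 13 assignments (counts)
value 2: 11 assignments
value 1: 6 assignments
value 0: 5 assignments
So 103 of the 125 assignments meet the threshold.

103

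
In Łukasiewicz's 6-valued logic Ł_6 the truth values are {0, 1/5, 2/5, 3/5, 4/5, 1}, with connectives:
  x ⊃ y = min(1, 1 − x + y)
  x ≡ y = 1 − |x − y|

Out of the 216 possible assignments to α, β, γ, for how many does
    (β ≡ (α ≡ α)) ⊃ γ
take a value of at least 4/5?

156

value 1: 126 assignments (counts)
value 4/5: 30 assignments (counts)
value 3/5: 24 assignments
value 2/5: 18 assignments
value 1/5: 12 assignments
value 0: 6 assignments
So 156 of the 216 assignments meet the threshold.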